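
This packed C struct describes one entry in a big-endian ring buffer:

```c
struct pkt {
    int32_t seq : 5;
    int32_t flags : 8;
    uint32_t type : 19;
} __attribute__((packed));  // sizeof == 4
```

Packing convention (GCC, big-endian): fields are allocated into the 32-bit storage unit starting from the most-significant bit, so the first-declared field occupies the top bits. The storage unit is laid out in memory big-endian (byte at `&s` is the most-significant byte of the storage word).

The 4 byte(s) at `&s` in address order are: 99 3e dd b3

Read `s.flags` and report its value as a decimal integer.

[0]=0x99 [1]=0x3e [2]=0xdd [3]=0xb3 (big-endian) → word 0x993eddb3
seq [27+:5] = (word>>27) & 0x1f = 19
flags [19+:8] = (word>>19) & 0xff = 39  ←
type [0+:19] = (word>>0) & 0x7ffff = 449971
flags signed 8b, MSB=0: value = 39

39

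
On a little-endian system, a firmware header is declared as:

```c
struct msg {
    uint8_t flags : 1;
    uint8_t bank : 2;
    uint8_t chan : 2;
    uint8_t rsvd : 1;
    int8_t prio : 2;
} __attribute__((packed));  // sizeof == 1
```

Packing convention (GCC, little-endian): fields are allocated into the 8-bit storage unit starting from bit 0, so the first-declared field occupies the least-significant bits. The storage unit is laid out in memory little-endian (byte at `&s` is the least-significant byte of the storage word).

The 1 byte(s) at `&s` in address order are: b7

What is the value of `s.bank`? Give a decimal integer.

[0]=0xb7 (little-endian) → word 0xb7
flags [0+:1] = (word>>0) & 0x1 = 1
bank [1+:2] = (word>>1) & 0x3 = 3  ←
chan [3+:2] = (word>>3) & 0x3 = 2
rsvd [5+:1] = (word>>5) & 0x1 = 1
prio [6+:2] = (word>>6) & 0x3 = 2

3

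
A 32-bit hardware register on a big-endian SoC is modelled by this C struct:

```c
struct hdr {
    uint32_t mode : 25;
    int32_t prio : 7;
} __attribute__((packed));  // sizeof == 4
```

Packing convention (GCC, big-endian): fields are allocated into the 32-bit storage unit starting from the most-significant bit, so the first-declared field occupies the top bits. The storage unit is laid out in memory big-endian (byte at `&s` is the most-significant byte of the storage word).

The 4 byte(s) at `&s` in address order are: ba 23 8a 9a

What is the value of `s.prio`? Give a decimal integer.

[0]=0xba [1]=0x23 [2]=0x8a [3]=0x9a (big-endian) → word 0xba238a9a
mode:25 @ bit 7 → (0xba238a9a>>7)&0x1ffffff = 0x1744715
prio:7 @ bit 0 → (0xba238a9a>>0)&0x7f = 0x1a  ←
prio signed 7b, MSB=0: value = 26

26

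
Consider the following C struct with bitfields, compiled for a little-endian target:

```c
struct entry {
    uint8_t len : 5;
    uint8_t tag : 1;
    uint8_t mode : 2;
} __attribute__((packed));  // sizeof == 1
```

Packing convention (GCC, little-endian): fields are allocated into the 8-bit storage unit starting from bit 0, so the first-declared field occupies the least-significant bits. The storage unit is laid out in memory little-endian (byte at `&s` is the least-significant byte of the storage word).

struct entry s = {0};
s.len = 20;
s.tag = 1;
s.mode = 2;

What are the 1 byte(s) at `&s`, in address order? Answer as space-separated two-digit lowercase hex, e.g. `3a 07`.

len (5b) val=20 bits=0x14 at bit 0: 0x14
tag (1b) val=1 bits=0x1 at bit 5: 0x34
mode (2b) val=2 bits=0x2 at bit 6: 0xb4
word = 0xb4 → little-endian bytes:
  [0]=0xb4

b4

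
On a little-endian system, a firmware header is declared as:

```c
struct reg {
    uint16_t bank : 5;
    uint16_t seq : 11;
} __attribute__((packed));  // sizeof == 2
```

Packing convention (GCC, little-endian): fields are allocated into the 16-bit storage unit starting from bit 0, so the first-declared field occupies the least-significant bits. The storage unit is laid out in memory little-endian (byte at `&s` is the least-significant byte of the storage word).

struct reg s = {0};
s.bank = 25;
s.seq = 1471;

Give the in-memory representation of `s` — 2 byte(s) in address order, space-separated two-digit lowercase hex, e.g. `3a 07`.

f9 b7

bank:5 = 25 → 0x19 << 0 → word 0x0019
seq:11 = 1471 → 0x5bf << 5 → word 0xb7f9
word = 0xb7f9 → little-endian bytes:
  [0]=0xf9  [1]=0xb7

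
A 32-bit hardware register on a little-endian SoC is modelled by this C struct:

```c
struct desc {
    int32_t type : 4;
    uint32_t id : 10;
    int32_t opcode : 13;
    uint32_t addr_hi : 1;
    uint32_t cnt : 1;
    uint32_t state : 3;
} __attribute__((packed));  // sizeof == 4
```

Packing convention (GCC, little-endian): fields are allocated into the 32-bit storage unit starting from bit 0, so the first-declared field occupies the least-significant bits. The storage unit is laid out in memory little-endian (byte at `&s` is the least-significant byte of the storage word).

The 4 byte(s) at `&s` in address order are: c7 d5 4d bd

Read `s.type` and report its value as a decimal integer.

[0]=0xc7 [1]=0xd5 [2]=0x4d [3]=0xbd (little-endian) → word 0xbd4dd5c7
type [0+:4] = (word>>0) & 0xf = 7  ←
id [4+:10] = (word>>4) & 0x3ff = 348
opcode [14+:13] = (word>>14) & 0x1fff = 5431
addr_hi [27+:1] = (word>>27) & 0x1 = 1
cnt [28+:1] = (word>>28) & 0x1 = 1
state [29+:3] = (word>>29) & 0x7 = 5
type signed 4b, MSB=0: value = 7

7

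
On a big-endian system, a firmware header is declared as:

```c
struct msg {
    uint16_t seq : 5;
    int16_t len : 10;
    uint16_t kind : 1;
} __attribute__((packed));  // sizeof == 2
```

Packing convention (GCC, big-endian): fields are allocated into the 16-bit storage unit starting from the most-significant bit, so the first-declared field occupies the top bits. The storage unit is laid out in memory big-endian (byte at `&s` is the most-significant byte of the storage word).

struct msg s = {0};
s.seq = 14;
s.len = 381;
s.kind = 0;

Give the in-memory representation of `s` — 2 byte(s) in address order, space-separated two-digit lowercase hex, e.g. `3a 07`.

72 fa

[11+:5] seq=14 & 0x1f = 0xe; word=0x7000
[1+:10] len=381 & 0x3ff = 0x17d; word=0x72fa
[0+:1] kind=0 & 0x1 = 0x0; word=0x72fa
word = 0x72fa → big-endian bytes:
  [0]=0x72  [1]=0xfa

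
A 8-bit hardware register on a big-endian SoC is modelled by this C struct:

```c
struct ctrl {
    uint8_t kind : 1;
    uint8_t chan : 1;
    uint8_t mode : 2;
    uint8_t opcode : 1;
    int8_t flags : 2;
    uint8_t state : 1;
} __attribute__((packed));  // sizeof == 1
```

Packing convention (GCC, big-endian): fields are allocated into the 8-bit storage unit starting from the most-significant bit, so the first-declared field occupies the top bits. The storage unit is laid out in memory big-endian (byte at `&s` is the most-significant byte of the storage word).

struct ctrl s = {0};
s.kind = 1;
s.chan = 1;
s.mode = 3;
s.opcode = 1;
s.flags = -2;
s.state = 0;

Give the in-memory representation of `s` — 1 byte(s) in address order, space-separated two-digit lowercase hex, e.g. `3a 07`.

[7+:1] kind=1 & 0x1 = 0x1; word=0x80
[6+:1] chan=1 & 0x1 = 0x1; word=0xc0
[4+:2] mode=3 & 0x3 = 0x3; word=0xf0
[3+:1] opcode=1 & 0x1 = 0x1; word=0xf8
[1+:2] flags=-2 & 0x3 = 0x2; word=0xfc
[0+:1] state=0 & 0x1 = 0x0; word=0xfc
word = 0xfc → big-endian bytes:
  [0]=0xfc

fc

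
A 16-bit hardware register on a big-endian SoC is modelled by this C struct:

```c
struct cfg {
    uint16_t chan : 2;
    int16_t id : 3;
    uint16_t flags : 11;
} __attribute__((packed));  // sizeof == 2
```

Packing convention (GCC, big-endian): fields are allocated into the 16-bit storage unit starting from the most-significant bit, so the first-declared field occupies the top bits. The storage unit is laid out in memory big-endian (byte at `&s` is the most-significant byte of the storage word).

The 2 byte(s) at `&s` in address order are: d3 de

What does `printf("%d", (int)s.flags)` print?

[0]=0xd3 [1]=0xde (big-endian) → word 0xd3de
chan:2 @ bit 14 → (0xd3de>>14)&0x3 = 0x3
id:3 @ bit 11 → (0xd3de>>11)&0x7 = 0x2
flags:11 @ bit 0 → (0xd3de>>0)&0x7ff = 0x3de  ←

990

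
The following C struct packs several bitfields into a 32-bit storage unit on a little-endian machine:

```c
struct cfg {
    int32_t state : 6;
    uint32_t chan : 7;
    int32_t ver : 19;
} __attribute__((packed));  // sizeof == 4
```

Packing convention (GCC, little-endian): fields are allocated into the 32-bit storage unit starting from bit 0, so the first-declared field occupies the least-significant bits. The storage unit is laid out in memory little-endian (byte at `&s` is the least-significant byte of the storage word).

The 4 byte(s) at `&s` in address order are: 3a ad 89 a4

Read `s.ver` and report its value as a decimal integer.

[0]=0x3a [1]=0xad [2]=0x89 [3]=0xa4 (little-endian) → word 0xa489ad3a
state [0+:6] = (word>>0) & 0x3f = 58
chan [6+:7] = (word>>6) & 0x7f = 52
ver [13+:19] = (word>>13) & 0x7ffff = 336973  ←
ver signed 19b, MSB=1: 336973 - 524288 = -187315

-187315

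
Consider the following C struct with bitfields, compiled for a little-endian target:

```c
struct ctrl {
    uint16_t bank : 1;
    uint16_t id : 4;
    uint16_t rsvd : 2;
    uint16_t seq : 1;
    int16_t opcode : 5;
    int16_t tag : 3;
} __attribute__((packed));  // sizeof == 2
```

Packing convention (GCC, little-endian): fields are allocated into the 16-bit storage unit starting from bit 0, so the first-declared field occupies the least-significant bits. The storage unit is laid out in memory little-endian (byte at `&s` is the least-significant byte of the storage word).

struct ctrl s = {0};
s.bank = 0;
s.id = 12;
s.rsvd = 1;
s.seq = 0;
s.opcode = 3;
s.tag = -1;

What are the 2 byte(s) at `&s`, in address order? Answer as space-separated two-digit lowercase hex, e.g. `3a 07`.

[0+:1] bank=0 & 0x1 = 0x0; word=0x0000
[1+:4] id=12 & 0xf = 0xc; word=0x0018
[5+:2] rsvd=1 & 0x3 = 0x1; word=0x0038
[7+:1] seq=0 & 0x1 = 0x0; word=0x0038
[8+:5] opcode=3 & 0x1f = 0x3; word=0x0338
[13+:3] tag=-1 & 0x7 = 0x7; word=0xe338
word = 0xe338 → little-endian bytes:
  [0]=0x38  [1]=0xe3

38 e3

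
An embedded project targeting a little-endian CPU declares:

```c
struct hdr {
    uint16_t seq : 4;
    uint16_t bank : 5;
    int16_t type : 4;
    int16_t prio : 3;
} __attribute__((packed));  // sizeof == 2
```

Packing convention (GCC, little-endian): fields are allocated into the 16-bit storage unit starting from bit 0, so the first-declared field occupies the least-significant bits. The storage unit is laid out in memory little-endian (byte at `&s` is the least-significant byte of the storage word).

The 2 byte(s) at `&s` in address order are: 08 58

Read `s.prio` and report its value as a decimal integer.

2

[0]=0x08 [1]=0x58 (little-endian) → word 0x5808
seq [0+:4] = (word>>0) & 0xf = 8
bank [4+:5] = (word>>4) & 0x1f = 0
type [9+:4] = (word>>9) & 0xf = 12
prio [13+:3] = (word>>13) & 0x7 = 2  ←
prio signed 3b, MSB=0: value = 2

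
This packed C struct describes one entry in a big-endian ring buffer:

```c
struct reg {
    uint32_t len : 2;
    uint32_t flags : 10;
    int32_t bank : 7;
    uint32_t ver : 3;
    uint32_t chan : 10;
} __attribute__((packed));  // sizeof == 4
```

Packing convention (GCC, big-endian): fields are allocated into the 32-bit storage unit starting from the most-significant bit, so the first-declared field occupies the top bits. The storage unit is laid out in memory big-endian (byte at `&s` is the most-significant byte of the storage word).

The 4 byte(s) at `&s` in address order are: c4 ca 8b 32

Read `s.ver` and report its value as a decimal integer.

2

[0]=0xc4 [1]=0xca [2]=0x8b [3]=0x32 (big-endian) → word 0xc4ca8b32
len:2 @ bit 30 → (0xc4ca8b32>>30)&0x3 = 0x3
flags:10 @ bit 20 → (0xc4ca8b32>>20)&0x3ff = 0x4c
bank:7 @ bit 13 → (0xc4ca8b32>>13)&0x7f = 0x54
ver:3 @ bit 10 → (0xc4ca8b32>>10)&0x7 = 0x2  ←
chan:10 @ bit 0 → (0xc4ca8b32>>0)&0x3ff = 0x332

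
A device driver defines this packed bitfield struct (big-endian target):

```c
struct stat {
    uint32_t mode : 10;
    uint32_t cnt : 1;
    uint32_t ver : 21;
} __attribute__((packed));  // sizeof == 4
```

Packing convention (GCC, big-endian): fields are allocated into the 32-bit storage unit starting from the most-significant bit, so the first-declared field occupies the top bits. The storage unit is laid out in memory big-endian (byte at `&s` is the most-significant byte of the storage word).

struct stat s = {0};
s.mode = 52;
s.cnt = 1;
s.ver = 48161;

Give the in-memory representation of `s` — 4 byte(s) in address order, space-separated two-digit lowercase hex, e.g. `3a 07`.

mode:10 = 52 → 0x34 << 22 → word 0x0d000000
cnt:1 = 1 → 0x1 << 21 → word 0x0d200000
ver:21 = 48161 → 0xbc21 << 0 → word 0x0d20bc21
word = 0x0d20bc21 → big-endian bytes:
  [0]=0x0d  [1]=0x20  [2]=0xbc  [3]=0x21

0d 20 bc 21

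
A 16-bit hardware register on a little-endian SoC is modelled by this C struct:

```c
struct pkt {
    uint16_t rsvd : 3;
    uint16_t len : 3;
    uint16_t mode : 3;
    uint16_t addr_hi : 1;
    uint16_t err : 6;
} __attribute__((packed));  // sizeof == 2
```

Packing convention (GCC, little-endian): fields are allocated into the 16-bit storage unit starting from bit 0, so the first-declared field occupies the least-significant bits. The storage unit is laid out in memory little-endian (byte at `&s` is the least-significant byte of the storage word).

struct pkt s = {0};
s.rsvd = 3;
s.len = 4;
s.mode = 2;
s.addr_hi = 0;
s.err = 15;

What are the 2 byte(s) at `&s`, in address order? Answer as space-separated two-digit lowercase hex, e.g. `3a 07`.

rsvd (3b) val=3 bits=0x3 at bit 0: 0x0003
len (3b) val=4 bits=0x4 at bit 3: 0x0023
mode (3b) val=2 bits=0x2 at bit 6: 0x00a3
addr_hi (1b) val=0 bits=0x0 at bit 9: 0x00a3
err (6b) val=15 bits=0xf at bit 10: 0x3ca3
word = 0x3ca3 → little-endian bytes:
  [0]=0xa3  [1]=0x3c

a3 3c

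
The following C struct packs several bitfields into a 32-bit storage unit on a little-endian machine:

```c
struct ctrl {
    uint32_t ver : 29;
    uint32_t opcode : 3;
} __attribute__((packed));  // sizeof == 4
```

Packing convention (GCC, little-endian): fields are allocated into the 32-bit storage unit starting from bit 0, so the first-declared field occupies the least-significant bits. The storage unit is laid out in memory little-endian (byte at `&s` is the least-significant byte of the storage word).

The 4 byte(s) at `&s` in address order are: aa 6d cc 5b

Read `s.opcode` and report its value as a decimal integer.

[0]=0xaa [1]=0x6d [2]=0xcc [3]=0x5b (little-endian) → word 0x5bcc6daa
ver:29 @ bit 0 → (0x5bcc6daa>>0)&0x1fffffff = 0x1bcc6daa
opcode:3 @ bit 29 → (0x5bcc6daa>>29)&0x7 = 0x2  ←

2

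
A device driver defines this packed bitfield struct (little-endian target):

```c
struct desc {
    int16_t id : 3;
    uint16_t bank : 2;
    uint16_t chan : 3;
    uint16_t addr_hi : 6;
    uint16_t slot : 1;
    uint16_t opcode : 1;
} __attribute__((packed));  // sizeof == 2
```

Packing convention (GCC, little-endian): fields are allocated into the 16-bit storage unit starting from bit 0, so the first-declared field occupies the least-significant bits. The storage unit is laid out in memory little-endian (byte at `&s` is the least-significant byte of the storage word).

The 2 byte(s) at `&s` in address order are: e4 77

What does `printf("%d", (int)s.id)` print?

-4

[0]=0xe4 [1]=0x77 (little-endian) → word 0x77e4
id [0+:3] = (word>>0) & 0x7 = 4  ←
bank [3+:2] = (word>>3) & 0x3 = 0
chan [5+:3] = (word>>5) & 0x7 = 7
addr_hi [8+:6] = (word>>8) & 0x3f = 55
slot [14+:1] = (word>>14) & 0x1 = 1
opcode [15+:1] = (word>>15) & 0x1 = 0
id signed 3b, MSB=1: 4 - 8 = -4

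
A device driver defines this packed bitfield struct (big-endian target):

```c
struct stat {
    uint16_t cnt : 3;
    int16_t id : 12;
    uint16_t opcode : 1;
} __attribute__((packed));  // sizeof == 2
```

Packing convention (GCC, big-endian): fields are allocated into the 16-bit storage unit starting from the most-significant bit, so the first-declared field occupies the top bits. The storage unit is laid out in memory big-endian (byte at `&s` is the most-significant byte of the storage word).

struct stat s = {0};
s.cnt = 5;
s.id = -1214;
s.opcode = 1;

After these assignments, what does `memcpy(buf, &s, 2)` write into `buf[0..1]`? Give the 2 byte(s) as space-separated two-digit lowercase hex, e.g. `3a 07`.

b6 85

[13+:3] cnt=5 & 0x7 = 0x5; word=0xa000
[1+:12] id=-1214 & 0xfff = 0xb42; word=0xb684
[0+:1] opcode=1 & 0x1 = 0x1; word=0xb685
word = 0xb685 → big-endian bytes:
  [0]=0xb6  [1]=0x85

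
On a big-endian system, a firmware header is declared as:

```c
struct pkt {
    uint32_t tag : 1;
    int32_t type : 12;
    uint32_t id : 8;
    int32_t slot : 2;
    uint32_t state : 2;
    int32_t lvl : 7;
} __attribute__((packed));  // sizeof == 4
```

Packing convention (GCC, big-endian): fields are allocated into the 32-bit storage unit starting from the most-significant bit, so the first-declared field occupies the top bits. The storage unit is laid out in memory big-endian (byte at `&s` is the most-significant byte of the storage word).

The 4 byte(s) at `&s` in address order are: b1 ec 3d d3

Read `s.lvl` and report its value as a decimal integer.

[0]=0xb1 [1]=0xec [2]=0x3d [3]=0xd3 (big-endian) → word 0xb1ec3dd3
tag:1 @ bit 31 → (0xb1ec3dd3>>31)&0x1 = 0x1
type:12 @ bit 19 → (0xb1ec3dd3>>19)&0xfff = 0x63d
id:8 @ bit 11 → (0xb1ec3dd3>>11)&0xff = 0x87
slot:2 @ bit 9 → (0xb1ec3dd3>>9)&0x3 = 0x2
state:2 @ bit 7 → (0xb1ec3dd3>>7)&0x3 = 0x3
lvl:7 @ bit 0 → (0xb1ec3dd3>>0)&0x7f = 0x53  ←
lvl signed 7b, MSB=1: 83 - 128 = -45

-45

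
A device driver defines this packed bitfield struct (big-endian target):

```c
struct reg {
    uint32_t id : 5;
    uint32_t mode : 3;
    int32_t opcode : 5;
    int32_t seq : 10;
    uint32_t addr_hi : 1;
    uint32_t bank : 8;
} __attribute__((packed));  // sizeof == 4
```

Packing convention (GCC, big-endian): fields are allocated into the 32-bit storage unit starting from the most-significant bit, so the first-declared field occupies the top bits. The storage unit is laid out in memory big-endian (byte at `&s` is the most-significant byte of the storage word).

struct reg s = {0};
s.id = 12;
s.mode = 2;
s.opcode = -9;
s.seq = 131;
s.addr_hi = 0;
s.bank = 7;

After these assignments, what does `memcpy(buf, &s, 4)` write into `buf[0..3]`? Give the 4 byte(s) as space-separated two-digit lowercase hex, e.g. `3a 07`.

id:5 = 12 → 0xc << 27 → word 0x60000000
mode:3 = 2 → 0x2 << 24 → word 0x62000000
opcode:5 = -9 → 0x17 << 19 → word 0x62b80000
seq:10 = 131 → 0x83 << 9 → word 0x62b90600
addr_hi:1 = 0 → 0x0 << 8 → word 0x62b90600
bank:8 = 7 → 0x7 << 0 → word 0x62b90607
word = 0x62b90607 → big-endian bytes:
  [0]=0x62  [1]=0xb9  [2]=0x06  [3]=0x07

62 b9 06 07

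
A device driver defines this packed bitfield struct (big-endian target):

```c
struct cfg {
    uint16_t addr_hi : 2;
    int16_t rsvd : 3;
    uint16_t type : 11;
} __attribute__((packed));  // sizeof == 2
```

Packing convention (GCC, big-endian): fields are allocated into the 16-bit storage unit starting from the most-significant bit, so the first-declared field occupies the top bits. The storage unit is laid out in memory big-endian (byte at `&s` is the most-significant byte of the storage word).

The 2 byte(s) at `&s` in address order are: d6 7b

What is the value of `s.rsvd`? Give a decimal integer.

2

[0]=0xd6 [1]=0x7b (big-endian) → word 0xd67b
addr_hi [14+:2] = (word>>14) & 0x3 = 3
rsvd [11+:3] = (word>>11) & 0x7 = 2  ←
type [0+:11] = (word>>0) & 0x7ff = 1659
rsvd signed 3b, MSB=0: value = 2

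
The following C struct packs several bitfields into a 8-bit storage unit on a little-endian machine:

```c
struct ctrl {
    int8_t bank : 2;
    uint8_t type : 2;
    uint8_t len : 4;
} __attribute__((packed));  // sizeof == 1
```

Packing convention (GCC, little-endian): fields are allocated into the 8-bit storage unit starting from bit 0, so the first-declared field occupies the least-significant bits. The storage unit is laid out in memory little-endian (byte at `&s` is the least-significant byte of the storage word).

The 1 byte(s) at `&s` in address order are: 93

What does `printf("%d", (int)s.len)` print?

9

[0]=0x93 (little-endian) → word 0x93
bank:2 @ bit 0 → (0x93>>0)&0x3 = 0x3
type:2 @ bit 2 → (0x93>>2)&0x3 = 0x0
len:4 @ bit 4 → (0x93>>4)&0xf = 0x9  ←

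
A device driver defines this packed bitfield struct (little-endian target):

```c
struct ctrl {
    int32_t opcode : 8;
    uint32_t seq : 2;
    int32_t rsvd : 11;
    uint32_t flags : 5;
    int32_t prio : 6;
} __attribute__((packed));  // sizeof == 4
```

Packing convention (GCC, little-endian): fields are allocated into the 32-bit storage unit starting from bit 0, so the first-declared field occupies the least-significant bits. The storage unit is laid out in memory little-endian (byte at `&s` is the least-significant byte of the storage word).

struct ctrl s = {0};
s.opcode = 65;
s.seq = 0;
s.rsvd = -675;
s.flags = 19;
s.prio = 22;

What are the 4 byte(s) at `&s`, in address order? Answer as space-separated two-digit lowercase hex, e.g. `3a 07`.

opcode (8b) val=65 bits=0x41 at bit 0: 0x00000041
seq (2b) val=0 bits=0x0 at bit 8: 0x00000041
rsvd (11b) val=-675 bits=0x55d at bit 10: 0x00157441
flags (5b) val=19 bits=0x13 at bit 21: 0x02757441
prio (6b) val=22 bits=0x16 at bit 26: 0x5a757441
word = 0x5a757441 → little-endian bytes:
  [0]=0x41  [1]=0x74  [2]=0x75  [3]=0x5a

41 74 75 5a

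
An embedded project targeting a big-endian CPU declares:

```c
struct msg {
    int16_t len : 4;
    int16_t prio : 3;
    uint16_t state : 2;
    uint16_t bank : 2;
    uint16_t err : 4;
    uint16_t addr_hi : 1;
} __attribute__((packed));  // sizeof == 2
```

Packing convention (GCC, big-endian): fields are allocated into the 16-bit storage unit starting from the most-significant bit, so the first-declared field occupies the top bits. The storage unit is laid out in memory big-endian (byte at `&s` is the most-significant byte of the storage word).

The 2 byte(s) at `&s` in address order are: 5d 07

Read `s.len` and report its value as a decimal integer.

5

[0]=0x5d [1]=0x07 (big-endian) → word 0x5d07
len [12+:4] = (word>>12) & 0xf = 5  ←
prio [9+:3] = (word>>9) & 0x7 = 6
state [7+:2] = (word>>7) & 0x3 = 2
bank [5+:2] = (word>>5) & 0x3 = 0
err [1+:4] = (word>>1) & 0xf = 3
addr_hi [0+:1] = (word>>0) & 0x1 = 1
len signed 4b, MSB=0: value = 5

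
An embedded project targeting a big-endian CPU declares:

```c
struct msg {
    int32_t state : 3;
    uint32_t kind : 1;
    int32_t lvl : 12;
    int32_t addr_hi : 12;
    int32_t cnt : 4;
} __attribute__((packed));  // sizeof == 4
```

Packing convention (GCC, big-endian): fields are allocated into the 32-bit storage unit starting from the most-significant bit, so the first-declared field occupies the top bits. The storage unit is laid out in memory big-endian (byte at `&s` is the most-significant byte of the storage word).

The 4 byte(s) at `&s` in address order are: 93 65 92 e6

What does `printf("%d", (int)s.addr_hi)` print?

[0]=0x93 [1]=0x65 [2]=0x92 [3]=0xe6 (big-endian) → word 0x936592e6
state:3 @ bit 29 → (0x936592e6>>29)&0x7 = 0x4
kind:1 @ bit 28 → (0x936592e6>>28)&0x1 = 0x1
lvl:12 @ bit 16 → (0x936592e6>>16)&0xfff = 0x365
addr_hi:12 @ bit 4 → (0x936592e6>>4)&0xfff = 0x92e  ←
cnt:4 @ bit 0 → (0x936592e6>>0)&0xf = 0x6
addr_hi signed 12b, MSB=1: 2350 - 4096 = -1746

-1746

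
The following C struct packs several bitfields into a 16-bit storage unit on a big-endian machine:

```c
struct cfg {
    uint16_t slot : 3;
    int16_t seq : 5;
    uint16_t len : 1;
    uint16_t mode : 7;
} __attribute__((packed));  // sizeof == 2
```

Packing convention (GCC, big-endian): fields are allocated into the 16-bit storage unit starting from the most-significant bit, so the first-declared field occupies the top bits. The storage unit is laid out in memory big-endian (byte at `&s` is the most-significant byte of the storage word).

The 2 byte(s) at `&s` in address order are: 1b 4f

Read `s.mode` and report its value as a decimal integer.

[0]=0x1b [1]=0x4f (big-endian) → word 0x1b4f
slot [13+:3] = (word>>13) & 0x7 = 0
seq [8+:5] = (word>>8) & 0x1f = 27
len [7+:1] = (word>>7) & 0x1 = 0
mode [0+:7] = (word>>0) & 0x7f = 79  ←

79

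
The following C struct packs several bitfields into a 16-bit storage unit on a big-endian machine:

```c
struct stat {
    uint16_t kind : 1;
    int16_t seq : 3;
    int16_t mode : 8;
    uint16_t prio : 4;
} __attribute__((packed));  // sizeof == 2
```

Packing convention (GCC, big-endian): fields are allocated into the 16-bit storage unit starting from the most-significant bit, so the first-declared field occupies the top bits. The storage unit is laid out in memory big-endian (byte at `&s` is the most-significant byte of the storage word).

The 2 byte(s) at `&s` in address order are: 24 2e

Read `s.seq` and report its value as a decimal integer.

2

[0]=0x24 [1]=0x2e (big-endian) → word 0x242e
kind [15+:1] = (word>>15) & 0x1 = 0
seq [12+:3] = (word>>12) & 0x7 = 2  ←
mode [4+:8] = (word>>4) & 0xff = 66
prio [0+:4] = (word>>0) & 0xf = 14
seq signed 3b, MSB=0: value = 2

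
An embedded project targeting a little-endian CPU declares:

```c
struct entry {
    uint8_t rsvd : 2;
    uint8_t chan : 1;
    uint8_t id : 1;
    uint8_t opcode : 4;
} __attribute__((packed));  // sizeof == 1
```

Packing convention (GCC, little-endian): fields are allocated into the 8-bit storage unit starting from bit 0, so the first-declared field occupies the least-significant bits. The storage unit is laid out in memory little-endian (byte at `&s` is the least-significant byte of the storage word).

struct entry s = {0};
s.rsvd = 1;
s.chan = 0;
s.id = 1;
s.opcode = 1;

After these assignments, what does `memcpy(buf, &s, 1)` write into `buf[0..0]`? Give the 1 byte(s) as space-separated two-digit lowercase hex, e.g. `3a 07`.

19

[0+:2] rsvd=1 & 0x3 = 0x1; word=0x01
[2+:1] chan=0 & 0x1 = 0x0; word=0x01
[3+:1] id=1 & 0x1 = 0x1; word=0x09
[4+:4] opcode=1 & 0xf = 0x1; word=0x19
word = 0x19 → little-endian bytes:
  [0]=0x19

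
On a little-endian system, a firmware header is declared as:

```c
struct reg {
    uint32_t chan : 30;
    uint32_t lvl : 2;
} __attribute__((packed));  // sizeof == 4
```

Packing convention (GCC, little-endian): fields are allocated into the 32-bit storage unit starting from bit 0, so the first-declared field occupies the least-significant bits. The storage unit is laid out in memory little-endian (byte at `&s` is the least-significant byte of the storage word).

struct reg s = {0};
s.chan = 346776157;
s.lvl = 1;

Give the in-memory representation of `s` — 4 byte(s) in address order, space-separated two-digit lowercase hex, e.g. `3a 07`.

5d 62 ab 54

chan (30b) val=346776157 bits=0x14ab625d at bit 0: 0x14ab625d
lvl (2b) val=1 bits=0x1 at bit 30: 0x54ab625d
word = 0x54ab625d → little-endian bytes:
  [0]=0x5d  [1]=0x62  [2]=0xab  [3]=0x54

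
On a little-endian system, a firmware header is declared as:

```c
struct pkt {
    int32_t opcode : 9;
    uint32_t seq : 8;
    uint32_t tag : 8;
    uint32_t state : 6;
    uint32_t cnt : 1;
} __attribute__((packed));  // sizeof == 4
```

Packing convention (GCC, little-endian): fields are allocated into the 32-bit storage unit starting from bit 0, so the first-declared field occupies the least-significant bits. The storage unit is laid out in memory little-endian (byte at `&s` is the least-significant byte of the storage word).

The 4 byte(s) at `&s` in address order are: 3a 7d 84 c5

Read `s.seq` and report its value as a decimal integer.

[0]=0x3a [1]=0x7d [2]=0x84 [3]=0xc5 (little-endian) → word 0xc5847d3a
opcode [0+:9] = (word>>0) & 0x1ff = 314
seq [9+:8] = (word>>9) & 0xff = 62  ←
tag [17+:8] = (word>>17) & 0xff = 194
state [25+:6] = (word>>25) & 0x3f = 34
cnt [31+:1] = (word>>31) & 0x1 = 1

62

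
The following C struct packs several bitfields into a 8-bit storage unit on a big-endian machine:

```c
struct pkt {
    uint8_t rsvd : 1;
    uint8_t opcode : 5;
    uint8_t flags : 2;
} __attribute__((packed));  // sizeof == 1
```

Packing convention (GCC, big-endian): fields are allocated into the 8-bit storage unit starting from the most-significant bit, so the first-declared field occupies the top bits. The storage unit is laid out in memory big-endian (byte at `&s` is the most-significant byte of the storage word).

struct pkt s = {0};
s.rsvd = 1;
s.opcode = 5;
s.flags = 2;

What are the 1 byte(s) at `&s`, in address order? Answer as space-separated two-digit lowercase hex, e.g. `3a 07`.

96

[7+:1] rsvd=1 & 0x1 = 0x1; word=0x80
[2+:5] opcode=5 & 0x1f = 0x5; word=0x94
[0+:2] flags=2 & 0x3 = 0x2; word=0x96
word = 0x96 → big-endian bytes:
  [0]=0x96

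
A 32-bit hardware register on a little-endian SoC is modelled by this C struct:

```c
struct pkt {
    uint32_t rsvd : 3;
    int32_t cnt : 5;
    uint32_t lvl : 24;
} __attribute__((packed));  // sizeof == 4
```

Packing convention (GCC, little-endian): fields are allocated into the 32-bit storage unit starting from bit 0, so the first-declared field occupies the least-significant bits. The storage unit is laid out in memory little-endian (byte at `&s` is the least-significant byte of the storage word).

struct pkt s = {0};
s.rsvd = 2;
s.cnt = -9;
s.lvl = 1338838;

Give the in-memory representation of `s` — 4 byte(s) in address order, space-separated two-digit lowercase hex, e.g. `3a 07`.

rsvd (3b) val=2 bits=0x2 at bit 0: 0x00000002
cnt (5b) val=-9 bits=0x17 at bit 3: 0x000000ba
lvl (24b) val=1338838 bits=0x146dd6 at bit 8: 0x146dd6ba
word = 0x146dd6ba → little-endian bytes:
  [0]=0xba  [1]=0xd6  [2]=0x6d  [3]=0x14

ba d6 6d 14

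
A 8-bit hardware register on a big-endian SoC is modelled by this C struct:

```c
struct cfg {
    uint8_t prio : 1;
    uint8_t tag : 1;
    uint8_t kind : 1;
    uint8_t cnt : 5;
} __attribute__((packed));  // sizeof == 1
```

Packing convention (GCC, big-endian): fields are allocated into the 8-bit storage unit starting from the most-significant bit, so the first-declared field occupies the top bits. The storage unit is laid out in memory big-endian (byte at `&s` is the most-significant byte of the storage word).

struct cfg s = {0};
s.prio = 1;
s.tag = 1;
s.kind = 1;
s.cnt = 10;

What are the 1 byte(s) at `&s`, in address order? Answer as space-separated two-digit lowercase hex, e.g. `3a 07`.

prio:1 = 1 → 0x1 << 7 → word 0x80
tag:1 = 1 → 0x1 << 6 → word 0xc0
kind:1 = 1 → 0x1 << 5 → word 0xe0
cnt:5 = 10 → 0xa << 0 → word 0xea
word = 0xea → big-endian bytes:
  [0]=0xea

ea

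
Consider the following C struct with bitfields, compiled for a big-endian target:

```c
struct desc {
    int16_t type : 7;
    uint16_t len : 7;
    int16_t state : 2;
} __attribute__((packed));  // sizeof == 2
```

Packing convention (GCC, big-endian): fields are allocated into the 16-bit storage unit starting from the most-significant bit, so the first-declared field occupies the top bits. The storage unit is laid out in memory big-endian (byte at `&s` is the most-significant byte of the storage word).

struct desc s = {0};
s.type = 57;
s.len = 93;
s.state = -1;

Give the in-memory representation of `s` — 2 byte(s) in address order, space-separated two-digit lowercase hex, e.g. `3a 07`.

type (7b) val=57 bits=0x39 at bit 9: 0x7200
len (7b) val=93 bits=0x5d at bit 2: 0x7374
state (2b) val=-1 bits=0x3 at bit 0: 0x7377
word = 0x7377 → big-endian bytes:
  [0]=0x73  [1]=0x77

73 77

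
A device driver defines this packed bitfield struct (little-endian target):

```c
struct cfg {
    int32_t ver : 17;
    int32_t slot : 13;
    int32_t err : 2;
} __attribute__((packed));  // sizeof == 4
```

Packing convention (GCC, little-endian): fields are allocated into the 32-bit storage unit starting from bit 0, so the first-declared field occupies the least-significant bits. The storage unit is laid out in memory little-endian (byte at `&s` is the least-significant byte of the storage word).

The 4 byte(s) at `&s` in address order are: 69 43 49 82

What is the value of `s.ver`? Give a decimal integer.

-48279

[0]=0x69 [1]=0x43 [2]=0x49 [3]=0x82 (little-endian) → word 0x82494369
ver [0+:17] = (word>>0) & 0x1ffff = 82793  ←
slot [17+:13] = (word>>17) & 0x1fff = 292
err [30+:2] = (word>>30) & 0x3 = 2
ver signed 17b, MSB=1: 82793 - 131072 = -48279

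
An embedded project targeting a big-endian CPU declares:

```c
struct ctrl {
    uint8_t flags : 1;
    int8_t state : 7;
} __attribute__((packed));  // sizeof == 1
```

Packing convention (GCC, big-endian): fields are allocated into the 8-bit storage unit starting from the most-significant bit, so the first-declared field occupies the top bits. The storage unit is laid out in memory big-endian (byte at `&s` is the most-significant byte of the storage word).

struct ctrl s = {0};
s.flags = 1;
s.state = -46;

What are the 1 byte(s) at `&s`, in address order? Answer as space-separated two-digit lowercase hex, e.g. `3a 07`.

d2

[7+:1] flags=1 & 0x1 = 0x1; word=0x80
[0+:7] state=-46 & 0x7f = 0x52; word=0xd2
word = 0xd2 → big-endian bytes:
  [0]=0xd2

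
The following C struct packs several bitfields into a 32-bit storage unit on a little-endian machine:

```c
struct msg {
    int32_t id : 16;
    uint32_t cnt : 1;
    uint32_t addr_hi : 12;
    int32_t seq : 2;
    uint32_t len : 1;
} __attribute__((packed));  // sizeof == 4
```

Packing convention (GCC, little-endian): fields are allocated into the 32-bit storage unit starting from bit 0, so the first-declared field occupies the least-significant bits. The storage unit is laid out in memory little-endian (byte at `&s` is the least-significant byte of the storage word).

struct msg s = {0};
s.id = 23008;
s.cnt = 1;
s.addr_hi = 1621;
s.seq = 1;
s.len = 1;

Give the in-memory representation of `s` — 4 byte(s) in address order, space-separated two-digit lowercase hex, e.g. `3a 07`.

e0 59 ab ac

id:16 = 23008 → 0x59e0 << 0 → word 0x000059e0
cnt:1 = 1 → 0x1 << 16 → word 0x000159e0
addr_hi:12 = 1621 → 0x655 << 17 → word 0x0cab59e0
seq:2 = 1 → 0x1 << 29 → word 0x2cab59e0
len:1 = 1 → 0x1 << 31 → word 0xacab59e0
word = 0xacab59e0 → little-endian bytes:
  [0]=0xe0  [1]=0x59  [2]=0xab  [3]=0xac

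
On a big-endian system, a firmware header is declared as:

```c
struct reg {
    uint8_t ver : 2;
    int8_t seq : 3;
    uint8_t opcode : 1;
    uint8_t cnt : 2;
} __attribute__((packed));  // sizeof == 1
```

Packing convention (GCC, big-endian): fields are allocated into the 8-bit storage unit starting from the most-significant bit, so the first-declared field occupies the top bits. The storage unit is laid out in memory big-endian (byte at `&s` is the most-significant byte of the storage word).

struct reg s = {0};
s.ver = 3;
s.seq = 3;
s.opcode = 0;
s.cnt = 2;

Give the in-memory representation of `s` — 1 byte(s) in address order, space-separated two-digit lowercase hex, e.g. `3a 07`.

ver (2b) val=3 bits=0x3 at bit 6: 0xc0
seq (3b) val=3 bits=0x3 at bit 3: 0xd8
opcode (1b) val=0 bits=0x0 at bit 2: 0xd8
cnt (2b) val=2 bits=0x2 at bit 0: 0xda
word = 0xda → big-endian bytes:
  [0]=0xda

da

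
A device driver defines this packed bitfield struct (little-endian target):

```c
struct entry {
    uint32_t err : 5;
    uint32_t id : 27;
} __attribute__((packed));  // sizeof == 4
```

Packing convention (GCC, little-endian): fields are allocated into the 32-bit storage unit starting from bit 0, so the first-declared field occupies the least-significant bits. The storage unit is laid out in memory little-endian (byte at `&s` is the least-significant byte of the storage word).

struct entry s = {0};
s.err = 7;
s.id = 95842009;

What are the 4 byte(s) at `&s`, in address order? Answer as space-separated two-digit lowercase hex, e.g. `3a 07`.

[0+:5] err=7 & 0x1f = 0x7; word=0x00000007
[5+:27] id=95842009 & 0x7ffffff = 0x5b66ed9; word=0xb6cddb27
word = 0xb6cddb27 → little-endian bytes:
  [0]=0x27  [1]=0xdb  [2]=0xcd  [3]=0xb6

27 db cd b6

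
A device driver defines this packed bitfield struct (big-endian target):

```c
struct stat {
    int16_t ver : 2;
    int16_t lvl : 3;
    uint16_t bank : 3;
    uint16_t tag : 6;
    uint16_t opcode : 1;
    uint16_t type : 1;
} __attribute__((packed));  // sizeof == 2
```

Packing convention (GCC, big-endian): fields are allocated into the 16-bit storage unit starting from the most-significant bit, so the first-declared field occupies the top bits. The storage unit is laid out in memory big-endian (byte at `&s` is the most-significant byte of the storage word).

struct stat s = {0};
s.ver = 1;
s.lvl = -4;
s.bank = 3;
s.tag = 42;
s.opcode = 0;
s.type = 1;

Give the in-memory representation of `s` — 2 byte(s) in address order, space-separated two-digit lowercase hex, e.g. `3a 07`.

63 a9

ver:2 = 1 → 0x1 << 14 → word 0x4000
lvl:3 = -4 → 0x4 << 11 → word 0x6000
bank:3 = 3 → 0x3 << 8 → word 0x6300
tag:6 = 42 → 0x2a << 2 → word 0x63a8
opcode:1 = 0 → 0x0 << 1 → word 0x63a8
type:1 = 1 → 0x1 << 0 → word 0x63a9
word = 0x63a9 → big-endian bytes:
  [0]=0x63  [1]=0xa9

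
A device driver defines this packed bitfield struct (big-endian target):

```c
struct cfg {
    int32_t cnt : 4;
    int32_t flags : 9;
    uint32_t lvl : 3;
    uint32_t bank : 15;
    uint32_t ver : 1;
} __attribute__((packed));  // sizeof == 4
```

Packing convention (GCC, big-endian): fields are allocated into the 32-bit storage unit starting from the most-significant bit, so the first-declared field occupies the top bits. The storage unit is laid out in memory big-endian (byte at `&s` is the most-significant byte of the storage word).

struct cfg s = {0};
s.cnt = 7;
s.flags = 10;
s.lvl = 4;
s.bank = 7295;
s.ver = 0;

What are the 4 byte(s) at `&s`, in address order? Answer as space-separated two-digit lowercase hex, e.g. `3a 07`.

cnt:4 = 7 → 0x7 << 28 → word 0x70000000
flags:9 = 10 → 0xa << 19 → word 0x70500000
lvl:3 = 4 → 0x4 << 16 → word 0x70540000
bank:15 = 7295 → 0x1c7f << 1 → word 0x705438fe
ver:1 = 0 → 0x0 << 0 → word 0x705438fe
word = 0x705438fe → big-endian bytes:
  [0]=0x70  [1]=0x54  [2]=0x38  [3]=0xfe

70 54 38 fe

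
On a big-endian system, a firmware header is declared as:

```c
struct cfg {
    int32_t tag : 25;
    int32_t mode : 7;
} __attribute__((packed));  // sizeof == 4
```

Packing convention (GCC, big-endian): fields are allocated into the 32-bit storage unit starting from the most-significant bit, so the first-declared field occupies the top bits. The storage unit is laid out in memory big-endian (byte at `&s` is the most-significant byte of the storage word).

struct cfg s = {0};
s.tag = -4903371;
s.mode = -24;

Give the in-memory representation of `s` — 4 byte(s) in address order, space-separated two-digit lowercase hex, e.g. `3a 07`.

da 97 1a e8

tag (25b) val=-4903371 bits=0x1b52e35 at bit 7: 0xda971a80
mode (7b) val=-24 bits=0x68 at bit 0: 0xda971ae8
word = 0xda971ae8 → big-endian bytes:
  [0]=0xda  [1]=0x97  [2]=0x1a  [3]=0xe8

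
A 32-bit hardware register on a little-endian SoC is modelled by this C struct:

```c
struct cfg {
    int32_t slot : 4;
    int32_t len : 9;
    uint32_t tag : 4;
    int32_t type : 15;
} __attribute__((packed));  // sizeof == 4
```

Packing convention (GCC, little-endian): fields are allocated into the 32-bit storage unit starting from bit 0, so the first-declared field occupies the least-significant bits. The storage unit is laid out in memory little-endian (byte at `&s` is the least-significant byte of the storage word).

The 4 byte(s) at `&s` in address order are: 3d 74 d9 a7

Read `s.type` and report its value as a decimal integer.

[0]=0x3d [1]=0x74 [2]=0xd9 [3]=0xa7 (little-endian) → word 0xa7d9743d
slot:4 @ bit 0 → (0xa7d9743d>>0)&0xf = 0xd
len:9 @ bit 4 → (0xa7d9743d>>4)&0x1ff = 0x143
tag:4 @ bit 13 → (0xa7d9743d>>13)&0xf = 0xb
type:15 @ bit 17 → (0xa7d9743d>>17)&0x7fff = 0x53ec  ←
type signed 15b, MSB=1: 21484 - 32768 = -11284

-11284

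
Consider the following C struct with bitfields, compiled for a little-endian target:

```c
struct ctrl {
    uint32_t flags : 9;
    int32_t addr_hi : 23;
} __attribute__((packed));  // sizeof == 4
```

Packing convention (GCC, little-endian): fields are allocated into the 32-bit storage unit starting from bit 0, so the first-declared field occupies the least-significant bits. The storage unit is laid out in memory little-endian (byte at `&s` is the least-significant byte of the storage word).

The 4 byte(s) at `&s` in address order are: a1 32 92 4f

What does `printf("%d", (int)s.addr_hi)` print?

[0]=0xa1 [1]=0x32 [2]=0x92 [3]=0x4f (little-endian) → word 0x4f9232a1
flags:9 @ bit 0 → (0x4f9232a1>>0)&0x1ff = 0xa1
addr_hi:23 @ bit 9 → (0x4f9232a1>>9)&0x7fffff = 0x27c919  ←
addr_hi signed 23b, MSB=0: value = 2607385

2607385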